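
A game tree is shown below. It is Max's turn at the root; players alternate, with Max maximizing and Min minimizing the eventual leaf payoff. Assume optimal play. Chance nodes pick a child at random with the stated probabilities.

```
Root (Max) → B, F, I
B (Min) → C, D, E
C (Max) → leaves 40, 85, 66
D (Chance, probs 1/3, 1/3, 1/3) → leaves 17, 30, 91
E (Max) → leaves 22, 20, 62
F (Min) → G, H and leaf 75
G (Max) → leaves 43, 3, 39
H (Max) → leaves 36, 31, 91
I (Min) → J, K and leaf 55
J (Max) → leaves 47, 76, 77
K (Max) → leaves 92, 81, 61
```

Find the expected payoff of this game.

55

C (Max): max(40, 85, 66) = 85
D (Chance): 1/3·17 + 1/3·30 + 1/3·91 = 46
E (Max): max(22, 20, 62) = 62
B (Min): min(85, 46, 62) = 46
G (Max): max(43, 3, 39) = 43
H (Max): max(36, 31, 91) = 91
F (Min): min(43, 91, 75) = 43
J (Max): max(47, 76, 77) = 77
K (Max): max(92, 81, 61) = 92
I (Min): min(77, 92, 55) = 55
Root (Max): max(46, 43, 55) = 55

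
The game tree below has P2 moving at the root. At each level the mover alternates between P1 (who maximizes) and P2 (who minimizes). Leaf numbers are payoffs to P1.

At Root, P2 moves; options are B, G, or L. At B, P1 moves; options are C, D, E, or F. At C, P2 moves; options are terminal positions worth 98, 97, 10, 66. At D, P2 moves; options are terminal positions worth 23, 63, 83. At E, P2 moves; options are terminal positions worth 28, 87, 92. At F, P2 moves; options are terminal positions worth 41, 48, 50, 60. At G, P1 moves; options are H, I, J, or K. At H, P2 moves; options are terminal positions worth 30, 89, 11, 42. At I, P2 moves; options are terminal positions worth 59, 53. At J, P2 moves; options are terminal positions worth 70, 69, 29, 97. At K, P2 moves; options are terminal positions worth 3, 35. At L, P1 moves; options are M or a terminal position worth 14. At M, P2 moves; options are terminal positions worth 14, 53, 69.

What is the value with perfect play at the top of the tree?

14

C (P2): min(98, 97, 10, 66) = 10
D (P2): min(23, 63, 83) = 23
E (P2): min(28, 87, 92) = 28
F (P2): min(41, 48, 50, 60) = 41
B (P1): max(10, 23, 28, 41) = 41
H (P2): min(30, 89, 11, 42) = 11
I (P2): min(59, 53) = 53
J (P2): min(70, 69, 29, 97) = 29
K (P2): min(3, 35) = 3
G (P1): max(11, 53, 29, 3) = 53
M (P2): min(14, 53, 69) = 14
L (P1): max(14, 14) = 14
Root (P2): min(41, 53, 14) = 14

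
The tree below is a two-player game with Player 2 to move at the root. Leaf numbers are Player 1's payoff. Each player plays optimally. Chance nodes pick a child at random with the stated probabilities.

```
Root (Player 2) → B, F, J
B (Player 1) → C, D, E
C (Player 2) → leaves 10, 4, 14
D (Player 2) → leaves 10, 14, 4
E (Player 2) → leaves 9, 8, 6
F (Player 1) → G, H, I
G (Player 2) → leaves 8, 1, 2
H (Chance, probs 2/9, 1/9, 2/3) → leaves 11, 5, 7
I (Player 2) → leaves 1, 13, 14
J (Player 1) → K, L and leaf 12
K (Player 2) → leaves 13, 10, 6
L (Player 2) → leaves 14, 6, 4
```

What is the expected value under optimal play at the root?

C (Player 2): min(10, 4, 14) = 4
D (Player 2): min(10, 14, 4) = 4
E (Player 2): min(9, 8, 6) = 6
B (Player 1): max(4, 4, 6) = 6
G (Player 2): min(8, 1, 2) = 1
H (Chance): 2/9·11 + 1/9·5 + 2/3·7 = 7.67
I (Player 2): min(1, 13, 14) = 1
F (Player 1): max(1, 7.67, 1) = 7.67
K (Player 2): min(13, 10, 6) = 6
L (Player 2): min(14, 6, 4) = 4
J (Player 1): max(6, 4, 12) = 12
Root (Player 2): min(6, 7.67, 12) = 6

6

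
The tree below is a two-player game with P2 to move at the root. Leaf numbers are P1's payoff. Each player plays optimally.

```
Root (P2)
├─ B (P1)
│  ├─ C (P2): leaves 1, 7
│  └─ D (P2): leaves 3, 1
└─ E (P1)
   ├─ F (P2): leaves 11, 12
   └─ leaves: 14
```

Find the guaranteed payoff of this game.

1

C (P2): min(1, 7) = 1
D (P2): min(3, 1) = 1
B (P1): max(1, 1) = 1
F (P2): min(11, 12) = 11
E (P1): max(11, 14) = 14
Root (P2): min(1, 14) = 1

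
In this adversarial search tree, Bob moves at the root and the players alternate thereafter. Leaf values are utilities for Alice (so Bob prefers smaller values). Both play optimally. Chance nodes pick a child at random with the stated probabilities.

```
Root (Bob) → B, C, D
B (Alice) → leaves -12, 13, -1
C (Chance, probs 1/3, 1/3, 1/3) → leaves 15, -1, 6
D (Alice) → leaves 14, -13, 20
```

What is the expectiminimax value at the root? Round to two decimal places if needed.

B (Alice): max(-12, 13, -1) = 13
C (Chance): 1/3·15 + 1/3·-1 + 1/3·6 = 6.67
D (Alice): max(14, -13, 20) = 20
Root (Bob): min(13, 6.67, 20) = 6.67

6.67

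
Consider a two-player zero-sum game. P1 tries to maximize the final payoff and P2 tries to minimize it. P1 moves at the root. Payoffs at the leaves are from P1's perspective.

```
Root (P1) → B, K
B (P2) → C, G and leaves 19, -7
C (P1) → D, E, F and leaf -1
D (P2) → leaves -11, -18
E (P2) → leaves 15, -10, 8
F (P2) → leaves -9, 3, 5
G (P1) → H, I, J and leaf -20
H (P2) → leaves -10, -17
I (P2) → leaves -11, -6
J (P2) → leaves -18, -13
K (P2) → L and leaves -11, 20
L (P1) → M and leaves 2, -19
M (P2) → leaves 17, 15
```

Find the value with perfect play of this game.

-11

D (P2): min(-11, -18) = -18
E (P2): min(15, -10, 8) = -10
F (P2): min(-9, 3, 5) = -9
C (P1): max(-18, -10, -9, -1) = -1
H (P2): min(-10, -17) = -17
I (P2): min(-11, -6) = -11
J (P2): min(-18, -13) = -18
G (P1): max(-17, -11, -18, -20) = -11
B (P2): min(-1, -11, 19, -7) = -11
M (P2): min(17, 15) = 15
L (P1): max(15, 2, -19) = 15
K (P2): min(15, -11, 20) = -11
Root (P1): max(-11, -11) = -11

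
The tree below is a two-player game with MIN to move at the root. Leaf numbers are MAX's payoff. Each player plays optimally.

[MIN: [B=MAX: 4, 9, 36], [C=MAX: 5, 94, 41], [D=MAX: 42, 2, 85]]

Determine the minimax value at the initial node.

36

B (MAX): max(4, 9, 36) = 36
C (MAX): max(5, 94, 41) = 94
D (MAX): max(42, 2, 85) = 85
Root (MIN): min(36, 94, 85) = 36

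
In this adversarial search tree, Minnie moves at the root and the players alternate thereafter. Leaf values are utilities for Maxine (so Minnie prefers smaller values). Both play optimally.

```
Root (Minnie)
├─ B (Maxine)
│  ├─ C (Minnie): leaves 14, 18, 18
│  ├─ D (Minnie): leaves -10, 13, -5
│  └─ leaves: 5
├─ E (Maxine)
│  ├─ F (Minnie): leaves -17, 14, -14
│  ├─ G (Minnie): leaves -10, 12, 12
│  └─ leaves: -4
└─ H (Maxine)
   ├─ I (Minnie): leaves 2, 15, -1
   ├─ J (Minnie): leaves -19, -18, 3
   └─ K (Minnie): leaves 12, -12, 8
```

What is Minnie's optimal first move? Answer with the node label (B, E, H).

E

C (Minnie): min(14, 18, 18) = 14
D (Minnie): min(-10, 13, -5) = -10
B (Maxine): max(14, -10, 5) = 14
F (Minnie): min(-17, 14, -14) = -17
G (Minnie): min(-10, 12, 12) = -10
E (Maxine): max(-17, -10, -4) = -4
I (Minnie): min(2, 15, -1) = -1
J (Minnie): min(-19, -18, 3) = -19
K (Minnie): min(12, -12, 8) = -12
H (Maxine): max(-1, -19, -12) = -1
Root (Minnie): min(14, -4, -1) = -4
Minnie picks the child with the lowest value: E (value -4).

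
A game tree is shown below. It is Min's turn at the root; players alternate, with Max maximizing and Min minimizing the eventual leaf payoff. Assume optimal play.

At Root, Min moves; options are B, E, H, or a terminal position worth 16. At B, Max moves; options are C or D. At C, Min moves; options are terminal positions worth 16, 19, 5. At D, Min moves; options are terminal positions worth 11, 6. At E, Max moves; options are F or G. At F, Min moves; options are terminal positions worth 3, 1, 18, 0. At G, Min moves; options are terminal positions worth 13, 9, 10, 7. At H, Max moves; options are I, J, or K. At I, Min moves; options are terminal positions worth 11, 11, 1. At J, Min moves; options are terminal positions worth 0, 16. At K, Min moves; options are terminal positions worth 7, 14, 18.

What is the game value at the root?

C (Min): min(16, 19, 5) = 5
D (Min): min(11, 6) = 6
B (Max): max(5, 6) = 6
F (Min): min(3, 1, 18, 0) = 0
G (Min): min(13, 9, 10, 7) = 7
E (Max): max(0, 7) = 7
I (Min): min(11, 11, 1) = 1
J (Min): min(0, 16) = 0
K (Min): min(7, 14, 18) = 7
H (Max): max(1, 0, 7) = 7
Root (Min): min(6, 7, 7, 16) = 6

6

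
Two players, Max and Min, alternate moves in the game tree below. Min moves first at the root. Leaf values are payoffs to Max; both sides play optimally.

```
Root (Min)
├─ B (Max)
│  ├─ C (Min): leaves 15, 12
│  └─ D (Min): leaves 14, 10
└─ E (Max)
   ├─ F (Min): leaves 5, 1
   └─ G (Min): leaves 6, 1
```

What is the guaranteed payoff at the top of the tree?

C (Min): min(15, 12) = 12
D (Min): min(14, 10) = 10
B (Max): max(12, 10) = 12
F (Min): min(5, 1) = 1
G (Min): min(6, 1) = 1
E (Max): max(1, 1) = 1
Root (Min): min(12, 1) = 1

1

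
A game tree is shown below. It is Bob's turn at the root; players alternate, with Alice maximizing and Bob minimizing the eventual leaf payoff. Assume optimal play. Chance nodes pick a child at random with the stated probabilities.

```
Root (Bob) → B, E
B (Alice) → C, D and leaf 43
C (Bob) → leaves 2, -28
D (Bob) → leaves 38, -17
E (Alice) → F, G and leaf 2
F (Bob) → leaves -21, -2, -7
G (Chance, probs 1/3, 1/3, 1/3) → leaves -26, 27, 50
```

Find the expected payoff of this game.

C (Bob): min(2, -28) = -28
D (Bob): min(38, -17) = -17
B (Alice): max(-28, -17, 43) = 43
F (Bob): min(-21, -2, -7) = -21
G (Chance): 1/3·-26 + 1/3·27 + 1/3·50 = 17
E (Alice): max(-21, 17, 2) = 17
Root (Bob): min(43, 17) = 17

17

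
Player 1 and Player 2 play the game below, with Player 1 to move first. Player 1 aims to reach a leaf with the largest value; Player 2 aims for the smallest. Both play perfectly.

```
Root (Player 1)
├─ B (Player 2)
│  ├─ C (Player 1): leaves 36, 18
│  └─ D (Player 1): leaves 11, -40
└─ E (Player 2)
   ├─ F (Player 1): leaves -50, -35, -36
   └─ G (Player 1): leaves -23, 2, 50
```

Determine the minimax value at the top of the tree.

C (Player 1): max(36, 18) = 36
D (Player 1): max(11, -40) = 11
B (Player 2): min(36, 11) = 11
F (Player 1): max(-50, -35, -36) = -35
G (Player 1): max(-23, 2, 50) = 50
E (Player 2): min(-35, 50) = -35
Root (Player 1): max(11, -35) = 11

11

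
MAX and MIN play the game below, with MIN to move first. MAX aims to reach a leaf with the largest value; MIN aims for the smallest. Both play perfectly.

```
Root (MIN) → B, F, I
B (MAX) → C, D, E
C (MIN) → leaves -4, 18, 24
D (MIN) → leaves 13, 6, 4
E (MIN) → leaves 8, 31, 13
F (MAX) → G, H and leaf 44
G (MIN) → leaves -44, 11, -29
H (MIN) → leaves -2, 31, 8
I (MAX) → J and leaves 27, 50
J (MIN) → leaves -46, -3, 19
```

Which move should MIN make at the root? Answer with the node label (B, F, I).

C (MIN): min(-4, 18, 24) = -4
D (MIN): min(13, 6, 4) = 4
E (MIN): min(8, 31, 13) = 8
B (MAX): max(-4, 4, 8) = 8
G (MIN): min(-44, 11, -29) = -44
H (MIN): min(-2, 31, 8) = -2
F (MAX): max(-44, -2, 44) = 44
J (MIN): min(-46, -3, 19) = -46
I (MAX): max(-46, 27, 50) = 50
Root (MIN): min(8, 44, 50) = 8
MIN picks the child with the lowest value: B (value 8).

B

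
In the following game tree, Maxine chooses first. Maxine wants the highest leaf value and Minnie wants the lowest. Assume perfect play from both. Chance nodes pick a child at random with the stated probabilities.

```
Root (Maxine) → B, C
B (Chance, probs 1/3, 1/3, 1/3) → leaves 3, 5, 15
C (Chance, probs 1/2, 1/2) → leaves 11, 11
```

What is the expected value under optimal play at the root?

B (Chance): 1/3·3 + 1/3·5 + 1/3·15 = 7.67
C (Chance): 1/2·11 + 1/2·11 = 11
Root (Maxine): max(7.67, 11) = 11

11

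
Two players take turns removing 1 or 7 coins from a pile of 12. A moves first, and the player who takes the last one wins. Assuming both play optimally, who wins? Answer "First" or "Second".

Second

Positions where the player to move wins (W) vs loses (L):
i:   0  1  2  3  4  5  6  7  8  9 10 11 12
     L  W  L  W  L  W  L  W  L  W  L  W  L
Position 12 is L, so the second player wins.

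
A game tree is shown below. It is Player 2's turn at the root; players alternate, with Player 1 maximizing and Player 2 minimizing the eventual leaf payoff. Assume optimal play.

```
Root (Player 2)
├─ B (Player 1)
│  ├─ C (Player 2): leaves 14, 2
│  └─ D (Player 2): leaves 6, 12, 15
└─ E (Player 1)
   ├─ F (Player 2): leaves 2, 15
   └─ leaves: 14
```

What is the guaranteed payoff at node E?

F: min(2, 15) = 2
E: max(2, 14) = 14

14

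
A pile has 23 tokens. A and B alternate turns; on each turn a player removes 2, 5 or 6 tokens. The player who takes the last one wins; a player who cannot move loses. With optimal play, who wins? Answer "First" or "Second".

Second

Mark each pile size as W (mover wins) or L (mover loses):
i:   0  1  2  3  4  5  6  7  8  9 10 11 12 13 14 15 16 17 18 19 20 21 22 23
     L  L  W  W  L  W  W  W  L  W  W  L  L  W  W  L  W  W  W  L  W  W  L  L
Position 23 is L, so the second player wins.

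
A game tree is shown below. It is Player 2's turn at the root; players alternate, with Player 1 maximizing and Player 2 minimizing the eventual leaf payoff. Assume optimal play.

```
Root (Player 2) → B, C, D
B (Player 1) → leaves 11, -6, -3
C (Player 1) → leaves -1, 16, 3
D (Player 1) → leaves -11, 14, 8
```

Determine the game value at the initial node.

11

B (Player 1): max(11, -6, -3) = 11
C (Player 1): max(-1, 16, 3) = 16
D (Player 1): max(-11, 14, 8) = 14
Root (Player 2): min(11, 16, 14) = 11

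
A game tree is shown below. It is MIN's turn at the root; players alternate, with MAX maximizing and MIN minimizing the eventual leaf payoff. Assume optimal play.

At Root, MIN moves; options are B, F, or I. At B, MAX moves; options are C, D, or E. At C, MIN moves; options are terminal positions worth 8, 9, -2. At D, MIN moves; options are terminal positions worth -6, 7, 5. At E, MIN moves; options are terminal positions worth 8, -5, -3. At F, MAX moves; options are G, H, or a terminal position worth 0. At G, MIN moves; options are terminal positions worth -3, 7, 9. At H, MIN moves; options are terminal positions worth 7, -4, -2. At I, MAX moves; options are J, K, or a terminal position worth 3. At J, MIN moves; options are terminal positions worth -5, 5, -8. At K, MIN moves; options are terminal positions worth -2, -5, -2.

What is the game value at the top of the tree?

-2

C (MIN): min(8, 9, -2) = -2
D (MIN): min(-6, 7, 5) = -6
E (MIN): min(8, -5, -3) = -5
B (MAX): max(-2, -6, -5) = -2
G (MIN): min(-3, 7, 9) = -3
H (MIN): min(7, -4, -2) = -4
F (MAX): max(-3, -4, 0) = 0
J (MIN): min(-5, 5, -8) = -8
K (MIN): min(-2, -5, -2) = -5
I (MAX): max(-8, -5, 3) = 3
Root (MIN): min(-2, 0, 3) = -2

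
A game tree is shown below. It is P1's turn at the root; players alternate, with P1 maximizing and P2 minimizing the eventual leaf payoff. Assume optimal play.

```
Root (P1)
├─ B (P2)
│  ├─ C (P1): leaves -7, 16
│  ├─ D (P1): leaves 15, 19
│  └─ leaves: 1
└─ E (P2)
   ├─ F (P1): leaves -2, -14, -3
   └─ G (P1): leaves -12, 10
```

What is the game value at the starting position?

C (P1): max(-7, 16) = 16
D (P1): max(15, 19) = 19
B (P2): min(16, 19, 1) = 1
F (P1): max(-2, -14, -3) = -2
G (P1): max(-12, 10) = 10
E (P2): min(-2, 10) = -2
Root (P1): max(1, -2) = 1

1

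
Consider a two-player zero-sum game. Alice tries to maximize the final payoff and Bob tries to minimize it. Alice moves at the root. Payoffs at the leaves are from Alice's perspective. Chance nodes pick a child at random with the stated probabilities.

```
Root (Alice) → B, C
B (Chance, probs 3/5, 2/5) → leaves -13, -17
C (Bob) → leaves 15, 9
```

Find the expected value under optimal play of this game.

B (Chance): 3/5·-13 + 2/5·-17 = -14.6
C (Bob): min(15, 9) = 9
Root (Alice): max(-14.6, 9) = 9

9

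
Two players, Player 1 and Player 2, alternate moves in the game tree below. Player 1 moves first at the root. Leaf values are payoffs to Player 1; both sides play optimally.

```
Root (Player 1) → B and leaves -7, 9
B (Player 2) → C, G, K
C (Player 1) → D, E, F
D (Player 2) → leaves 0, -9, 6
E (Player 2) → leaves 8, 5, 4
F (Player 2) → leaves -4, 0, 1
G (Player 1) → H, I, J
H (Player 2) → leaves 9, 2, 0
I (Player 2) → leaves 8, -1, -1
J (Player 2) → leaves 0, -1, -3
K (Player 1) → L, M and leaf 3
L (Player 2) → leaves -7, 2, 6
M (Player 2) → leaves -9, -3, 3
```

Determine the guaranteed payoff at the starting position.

9

D (Player 2): min(0, -9, 6) = -9
E (Player 2): min(8, 5, 4) = 4
F (Player 2): min(-4, 0, 1) = -4
C (Player 1): max(-9, 4, -4) = 4
H (Player 2): min(9, 2, 0) = 0
I (Player 2): min(8, -1, -1) = -1
J (Player 2): min(0, -1, -3) = -3
G (Player 1): max(0, -1, -3) = 0
L (Player 2): min(-7, 2, 6) = -7
M (Player 2): min(-9, -3, 3) = -9
K (Player 1): max(-7, -9, 3) = 3
B (Player 2): min(4, 0, 3) = 0
Root (Player 1): max(0, -7, 9) = 9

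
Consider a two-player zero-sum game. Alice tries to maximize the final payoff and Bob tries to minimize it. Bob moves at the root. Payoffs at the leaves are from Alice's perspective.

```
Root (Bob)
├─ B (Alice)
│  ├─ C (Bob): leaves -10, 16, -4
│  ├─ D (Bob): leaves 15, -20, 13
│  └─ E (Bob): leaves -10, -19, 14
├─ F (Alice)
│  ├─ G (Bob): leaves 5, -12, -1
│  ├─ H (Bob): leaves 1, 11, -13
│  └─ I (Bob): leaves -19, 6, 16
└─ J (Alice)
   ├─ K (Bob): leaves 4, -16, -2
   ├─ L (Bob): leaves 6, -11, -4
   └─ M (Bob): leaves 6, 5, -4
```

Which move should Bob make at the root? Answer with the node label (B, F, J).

F

C (Bob): min(-10, 16, -4) = -10
D (Bob): min(15, -20, 13) = -20
E (Bob): min(-10, -19, 14) = -19
B (Alice): max(-10, -20, -19) = -10
G (Bob): min(5, -12, -1) = -12
H (Bob): min(1, 11, -13) = -13
I (Bob): min(-19, 6, 16) = -19
F (Alice): max(-12, -13, -19) = -12
K (Bob): min(4, -16, -2) = -16
L (Bob): min(6, -11, -4) = -11
M (Bob): min(6, 5, -4) = -4
J (Alice): max(-16, -11, -4) = -4
Root (Bob): min(-10, -12, -4) = -12
Bob picks the child with the lowest value: F (value -12).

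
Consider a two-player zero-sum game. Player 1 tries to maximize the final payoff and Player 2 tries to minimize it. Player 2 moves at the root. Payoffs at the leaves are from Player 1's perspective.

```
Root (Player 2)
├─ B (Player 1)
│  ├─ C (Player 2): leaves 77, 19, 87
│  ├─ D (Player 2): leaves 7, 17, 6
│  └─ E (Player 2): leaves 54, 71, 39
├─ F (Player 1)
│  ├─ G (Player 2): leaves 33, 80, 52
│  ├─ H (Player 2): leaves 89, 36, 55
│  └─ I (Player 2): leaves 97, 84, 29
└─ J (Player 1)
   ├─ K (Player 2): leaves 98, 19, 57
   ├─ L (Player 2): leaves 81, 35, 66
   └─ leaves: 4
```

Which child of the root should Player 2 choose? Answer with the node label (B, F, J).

J

C (Player 2): min(77, 19, 87) = 19
D (Player 2): min(7, 17, 6) = 6
E (Player 2): min(54, 71, 39) = 39
B (Player 1): max(19, 6, 39) = 39
G (Player 2): min(33, 80, 52) = 33
H (Player 2): min(89, 36, 55) = 36
I (Player 2): min(97, 84, 29) = 29
F (Player 1): max(33, 36, 29) = 36
K (Player 2): min(98, 19, 57) = 19
L (Player 2): min(81, 35, 66) = 35
J (Player 1): max(19, 35, 4) = 35
Root (Player 2): min(39, 36, 35) = 35
Player 2 picks the child with the lowest value: J (value 35).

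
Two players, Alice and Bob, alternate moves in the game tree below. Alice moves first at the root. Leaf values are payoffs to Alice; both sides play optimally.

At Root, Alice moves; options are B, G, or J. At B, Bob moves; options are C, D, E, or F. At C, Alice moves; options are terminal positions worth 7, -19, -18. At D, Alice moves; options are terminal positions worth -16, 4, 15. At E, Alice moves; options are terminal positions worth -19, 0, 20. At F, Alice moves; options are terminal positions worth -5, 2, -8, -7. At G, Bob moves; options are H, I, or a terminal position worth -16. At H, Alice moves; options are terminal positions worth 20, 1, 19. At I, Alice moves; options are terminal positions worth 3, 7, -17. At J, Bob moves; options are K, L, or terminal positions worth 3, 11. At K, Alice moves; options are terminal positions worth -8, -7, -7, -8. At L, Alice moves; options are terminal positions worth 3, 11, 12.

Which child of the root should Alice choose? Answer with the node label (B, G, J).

C (Alice): max(7, -19, -18) = 7
D (Alice): max(-16, 4, 15) = 15
E (Alice): max(-19, 0, 20) = 20
F (Alice): max(-5, 2, -8, -7) = 2
B (Bob): min(7, 15, 20, 2) = 2
H (Alice): max(20, 1, 19) = 20
I (Alice): max(3, 7, -17) = 7
G (Bob): min(20, 7, -16) = -16
K (Alice): max(-8, -7, -7, -8) = -7
L (Alice): max(3, 11, 12) = 12
J (Bob): min(-7, 12, 3, 11) = -7
Root (Alice): max(2, -16, -7) = 2
Alice picks the child with the highest value: B (value 2).

B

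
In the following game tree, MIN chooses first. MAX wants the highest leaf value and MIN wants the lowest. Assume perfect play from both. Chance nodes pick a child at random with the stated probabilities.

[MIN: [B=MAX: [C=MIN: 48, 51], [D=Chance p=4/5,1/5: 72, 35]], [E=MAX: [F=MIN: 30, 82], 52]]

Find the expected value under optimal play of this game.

52

C (MIN): min(48, 51) = 48
D (Chance): 4/5·72 + 1/5·35 = 64.6
B (MAX): max(48, 64.6) = 64.6
F (MIN): min(30, 82) = 30
E (MAX): max(30, 52) = 52
Root (MIN): min(64.6, 52) = 52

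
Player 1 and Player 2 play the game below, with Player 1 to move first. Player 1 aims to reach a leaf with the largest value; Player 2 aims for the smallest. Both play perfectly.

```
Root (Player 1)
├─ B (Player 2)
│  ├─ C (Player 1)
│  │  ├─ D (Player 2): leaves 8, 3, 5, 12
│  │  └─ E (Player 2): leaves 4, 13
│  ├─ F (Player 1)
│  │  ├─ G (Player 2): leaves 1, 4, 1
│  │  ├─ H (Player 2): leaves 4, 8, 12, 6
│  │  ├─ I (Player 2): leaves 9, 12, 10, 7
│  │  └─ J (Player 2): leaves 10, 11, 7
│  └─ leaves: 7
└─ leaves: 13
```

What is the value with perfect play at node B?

4

D: min(8, 3, 5, 12) = 3
E: min(4, 13) = 4
C: max(3, 4) = 4
G: min(1, 4, 1) = 1
H: min(4, 8, 12, 6) = 4
I: min(9, 12, 10, 7) = 7
J: min(10, 11, 7) = 7
F: max(1, 4, 7, 7) = 7
B: min(4, 7, 7) = 4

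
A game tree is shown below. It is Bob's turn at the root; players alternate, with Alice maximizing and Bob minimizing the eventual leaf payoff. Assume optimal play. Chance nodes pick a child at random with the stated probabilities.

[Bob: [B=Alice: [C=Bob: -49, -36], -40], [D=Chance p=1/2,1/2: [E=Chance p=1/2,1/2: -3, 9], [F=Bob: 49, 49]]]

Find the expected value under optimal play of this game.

-40

C (Bob): min(-49, -36) = -49
B (Alice): max(-49, -40) = -40
E (Chance): 1/2·-3 + 1/2·9 = 3
F (Bob): min(49, 49) = 49
D (Chance): 1/2·3 + 1/2·49 = 26
Root (Bob): min(-40, 26) = -40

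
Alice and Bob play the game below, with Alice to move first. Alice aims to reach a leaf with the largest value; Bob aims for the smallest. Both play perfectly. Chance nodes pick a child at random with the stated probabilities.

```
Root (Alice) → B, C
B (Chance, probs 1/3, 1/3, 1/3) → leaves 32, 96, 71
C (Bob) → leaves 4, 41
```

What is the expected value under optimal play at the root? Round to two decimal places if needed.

66.33

B (Chance): 1/3·32 + 1/3·96 + 1/3·71 = 66.33
C (Bob): min(4, 41) = 4
Root (Alice): max(66.33, 4) = 66.33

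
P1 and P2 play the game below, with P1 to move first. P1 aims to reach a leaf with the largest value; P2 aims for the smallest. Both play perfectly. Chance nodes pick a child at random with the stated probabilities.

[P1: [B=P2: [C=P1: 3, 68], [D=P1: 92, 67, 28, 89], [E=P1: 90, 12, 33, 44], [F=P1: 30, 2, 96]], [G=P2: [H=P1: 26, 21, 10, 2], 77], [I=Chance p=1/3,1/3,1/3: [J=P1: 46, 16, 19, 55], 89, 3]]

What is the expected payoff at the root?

C (P1): max(3, 68) = 68
D (P1): max(92, 67, 28, 89) = 92
E (P1): max(90, 12, 33, 44) = 90
F (P1): max(30, 2, 96) = 96
B (P2): min(68, 92, 90, 96) = 68
H (P1): max(26, 21, 10, 2) = 26
G (P2): min(26, 77) = 26
J (P1): max(46, 16, 19, 55) = 55
I (Chance): 1/3·55 + 1/3·89 + 1/3·3 = 49
Root (P1): max(68, 26, 49) = 68

68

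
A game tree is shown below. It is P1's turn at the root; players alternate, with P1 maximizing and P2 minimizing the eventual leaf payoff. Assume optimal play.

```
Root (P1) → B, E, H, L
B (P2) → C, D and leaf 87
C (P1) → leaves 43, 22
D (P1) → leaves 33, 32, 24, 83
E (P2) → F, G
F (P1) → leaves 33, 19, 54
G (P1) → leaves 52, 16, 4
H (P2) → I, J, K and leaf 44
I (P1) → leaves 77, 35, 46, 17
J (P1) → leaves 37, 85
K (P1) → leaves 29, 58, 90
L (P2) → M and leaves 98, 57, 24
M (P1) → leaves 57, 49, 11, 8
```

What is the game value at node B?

C: max(43, 22) = 43
D: max(33, 32, 24, 83) = 83
B: min(43, 83, 87) = 43

43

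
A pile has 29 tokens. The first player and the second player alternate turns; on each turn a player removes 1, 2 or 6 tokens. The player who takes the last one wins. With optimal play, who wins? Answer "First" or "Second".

First

Compute winning (W) and losing (L) positions by backward induction:
i:   0  1  2  3  4  5  6  7  8  9 10 11 12 13 14 15 16 17 18 19 20 21 22 23 24 25 26 27 28 29
     L  W  W  L  W  W  W  L  W  W  L  W  W  W  L  W  W  L  W  W  W  L  W  W  L  W  W  W  L  W
Position 29 is W, so the first player wins.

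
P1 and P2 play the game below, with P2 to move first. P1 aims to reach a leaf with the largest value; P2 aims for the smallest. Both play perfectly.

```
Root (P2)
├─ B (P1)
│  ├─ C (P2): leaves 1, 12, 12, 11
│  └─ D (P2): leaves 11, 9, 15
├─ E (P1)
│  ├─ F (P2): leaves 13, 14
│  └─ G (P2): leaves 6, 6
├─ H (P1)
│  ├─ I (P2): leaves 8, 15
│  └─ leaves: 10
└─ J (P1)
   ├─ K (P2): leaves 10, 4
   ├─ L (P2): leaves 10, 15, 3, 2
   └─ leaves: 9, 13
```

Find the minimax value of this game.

9

C (P2): min(1, 12, 12, 11) = 1
D (P2): min(11, 9, 15) = 9
B (P1): max(1, 9) = 9
F (P2): min(13, 14) = 13
G (P2): min(6, 6) = 6
E (P1): max(13, 6) = 13
I (P2): min(8, 15) = 8
H (P1): max(8, 10) = 10
K (P2): min(10, 4) = 4
L (P2): min(10, 15, 3, 2) = 2
J (P1): max(4, 2, 9, 13) = 13
Root (P2): min(9, 13, 10, 13) = 9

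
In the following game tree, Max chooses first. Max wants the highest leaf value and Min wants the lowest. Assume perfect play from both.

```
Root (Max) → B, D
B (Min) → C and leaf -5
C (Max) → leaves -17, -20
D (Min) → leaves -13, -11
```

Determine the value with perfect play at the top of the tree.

C (Max): max(-17, -20) = -17
B (Min): min(-17, -5) = -17
D (Min): min(-13, -11) = -13
Root (Max): max(-17, -13) = -13

-13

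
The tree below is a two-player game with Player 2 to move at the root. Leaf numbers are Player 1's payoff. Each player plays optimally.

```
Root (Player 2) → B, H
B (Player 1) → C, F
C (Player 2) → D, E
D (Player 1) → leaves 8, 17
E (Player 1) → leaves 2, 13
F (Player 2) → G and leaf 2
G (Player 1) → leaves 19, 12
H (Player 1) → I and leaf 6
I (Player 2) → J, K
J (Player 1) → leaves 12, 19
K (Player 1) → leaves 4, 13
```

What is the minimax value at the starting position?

13

D (Player 1): max(8, 17) = 17
E (Player 1): max(2, 13) = 13
C (Player 2): min(17, 13) = 13
G (Player 1): max(19, 12) = 19
F (Player 2): min(19, 2) = 2
B (Player 1): max(13, 2) = 13
J (Player 1): max(12, 19) = 19
K (Player 1): max(4, 13) = 13
I (Player 2): min(19, 13) = 13
H (Player 1): max(13, 6) = 13
Root (Player 2): min(13, 13) = 13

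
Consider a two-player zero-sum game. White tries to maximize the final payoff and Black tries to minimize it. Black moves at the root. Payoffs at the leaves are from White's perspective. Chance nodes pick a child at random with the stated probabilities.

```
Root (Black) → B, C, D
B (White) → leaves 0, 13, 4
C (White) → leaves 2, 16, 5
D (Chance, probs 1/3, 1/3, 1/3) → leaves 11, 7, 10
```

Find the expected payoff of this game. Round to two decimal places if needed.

B (White): max(0, 13, 4) = 13
C (White): max(2, 16, 5) = 16
D (Chance): 1/3·11 + 1/3·7 + 1/3·10 = 9.33
Root (Black): min(13, 16, 9.33) = 9.33

9.33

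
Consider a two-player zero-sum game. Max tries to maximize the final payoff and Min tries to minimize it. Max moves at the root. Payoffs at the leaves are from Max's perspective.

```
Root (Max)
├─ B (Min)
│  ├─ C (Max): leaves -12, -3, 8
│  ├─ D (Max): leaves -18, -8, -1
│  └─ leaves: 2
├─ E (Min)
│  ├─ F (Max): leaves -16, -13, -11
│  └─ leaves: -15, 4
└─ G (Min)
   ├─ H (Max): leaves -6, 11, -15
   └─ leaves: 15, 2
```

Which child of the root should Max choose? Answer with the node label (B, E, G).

G

C (Max): max(-12, -3, 8) = 8
D (Max): max(-18, -8, -1) = -1
B (Min): min(8, -1, 2) = -1
F (Max): max(-16, -13, -11) = -11
E (Min): min(-11, -15, 4) = -15
H (Max): max(-6, 11, -15) = 11
G (Min): min(11, 15, 2) = 2
Root (Max): max(-1, -15, 2) = 2
Max picks the child with the highest value: G (value 2).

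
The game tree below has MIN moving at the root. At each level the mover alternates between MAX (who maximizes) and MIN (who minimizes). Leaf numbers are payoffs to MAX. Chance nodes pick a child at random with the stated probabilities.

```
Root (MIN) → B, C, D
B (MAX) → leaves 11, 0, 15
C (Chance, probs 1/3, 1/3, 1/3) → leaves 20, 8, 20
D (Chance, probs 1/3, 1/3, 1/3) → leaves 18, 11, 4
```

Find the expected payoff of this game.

B (MAX): max(11, 0, 15) = 15
C (Chance): 1/3·20 + 1/3·8 + 1/3·20 = 16
D (Chance): 1/3·18 + 1/3·11 + 1/3·4 = 11
Root (MIN): min(15, 16, 11) = 11

11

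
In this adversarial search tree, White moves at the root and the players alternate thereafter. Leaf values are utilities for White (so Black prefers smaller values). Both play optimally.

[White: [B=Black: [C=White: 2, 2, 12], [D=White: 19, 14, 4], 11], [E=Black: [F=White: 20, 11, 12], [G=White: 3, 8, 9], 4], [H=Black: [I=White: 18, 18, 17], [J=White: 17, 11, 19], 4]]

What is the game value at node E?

F: max(20, 11, 12) = 20
G: max(3, 8, 9) = 9
E: min(20, 9, 4) = 4

4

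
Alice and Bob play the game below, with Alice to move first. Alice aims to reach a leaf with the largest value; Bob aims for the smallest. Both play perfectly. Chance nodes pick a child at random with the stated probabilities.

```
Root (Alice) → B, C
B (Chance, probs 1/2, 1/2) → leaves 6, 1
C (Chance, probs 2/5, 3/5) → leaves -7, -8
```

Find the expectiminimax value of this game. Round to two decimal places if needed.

3.5

B (Chance): 1/2·6 + 1/2·1 = 3.5
C (Chance): 2/5·-7 + 3/5·-8 = -7.6
Root (Alice): max(3.5, -7.6) = 3.5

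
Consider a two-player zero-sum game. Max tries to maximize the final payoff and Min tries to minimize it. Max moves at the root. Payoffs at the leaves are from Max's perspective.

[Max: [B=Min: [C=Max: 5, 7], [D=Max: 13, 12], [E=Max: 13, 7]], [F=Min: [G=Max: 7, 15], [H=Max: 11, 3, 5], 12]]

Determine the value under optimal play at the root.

C (Max): max(5, 7) = 7
D (Max): max(13, 12) = 13
E (Max): max(13, 7) = 13
B (Min): min(7, 13, 13) = 7
G (Max): max(7, 15) = 15
H (Max): max(11, 3, 5) = 11
F (Min): min(15, 11, 12) = 11
Root (Max): max(7, 11) = 11

11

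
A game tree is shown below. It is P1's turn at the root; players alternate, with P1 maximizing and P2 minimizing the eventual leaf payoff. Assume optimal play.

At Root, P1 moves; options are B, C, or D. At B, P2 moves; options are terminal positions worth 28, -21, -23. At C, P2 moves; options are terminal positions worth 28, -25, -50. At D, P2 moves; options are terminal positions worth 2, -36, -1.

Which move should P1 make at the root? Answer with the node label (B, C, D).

B

B (P2): min(28, -21, -23) = -23
C (P2): min(28, -25, -50) = -50
D (P2): min(2, -36, -1) = -36
Root (P1): max(-23, -50, -36) = -23
P1 picks the child with the highest value: B (value -23).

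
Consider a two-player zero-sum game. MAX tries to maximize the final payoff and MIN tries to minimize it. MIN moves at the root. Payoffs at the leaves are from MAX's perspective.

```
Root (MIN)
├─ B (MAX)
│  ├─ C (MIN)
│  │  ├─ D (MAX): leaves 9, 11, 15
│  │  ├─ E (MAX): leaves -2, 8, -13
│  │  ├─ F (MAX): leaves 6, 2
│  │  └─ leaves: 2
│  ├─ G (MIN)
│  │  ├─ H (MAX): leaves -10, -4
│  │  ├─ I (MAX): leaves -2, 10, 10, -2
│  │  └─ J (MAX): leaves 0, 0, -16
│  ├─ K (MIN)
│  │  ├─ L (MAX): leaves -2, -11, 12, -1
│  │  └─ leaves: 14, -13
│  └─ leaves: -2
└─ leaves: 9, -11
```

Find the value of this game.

D (MAX): max(9, 11, 15) = 15
E (MAX): max(-2, 8, -13) = 8
F (MAX): max(6, 2) = 6
C (MIN): min(15, 8, 6, 2) = 2
H (MAX): max(-10, -4) = -4
I (MAX): max(-2, 10, 10, -2) = 10
J (MAX): max(0, 0, -16) = 0
G (MIN): min(-4, 10, 0) = -4
L (MAX): max(-2, -11, 12, -1) = 12
K (MIN): min(12, 14, -13) = -13
B (MAX): max(2, -4, -13, -2) = 2
Root (MIN): min(2, 9, -11) = -11

-11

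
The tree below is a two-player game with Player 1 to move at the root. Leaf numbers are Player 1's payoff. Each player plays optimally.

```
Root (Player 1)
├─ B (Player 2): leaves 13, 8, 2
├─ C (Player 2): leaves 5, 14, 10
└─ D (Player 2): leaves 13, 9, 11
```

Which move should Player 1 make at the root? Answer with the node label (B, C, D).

B (Player 2): min(13, 8, 2) = 2
C (Player 2): min(5, 14, 10) = 5
D (Player 2): min(13, 9, 11) = 9
Root (Player 1): max(2, 5, 9) = 9
Player 1 picks the child with the highest value: D (value 9).

D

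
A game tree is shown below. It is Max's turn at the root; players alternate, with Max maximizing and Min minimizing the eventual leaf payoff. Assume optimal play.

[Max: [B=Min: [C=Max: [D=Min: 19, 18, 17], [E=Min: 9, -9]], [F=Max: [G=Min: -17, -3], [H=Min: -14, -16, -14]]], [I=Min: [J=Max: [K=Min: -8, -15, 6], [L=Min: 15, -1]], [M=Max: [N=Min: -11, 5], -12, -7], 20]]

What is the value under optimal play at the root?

D (Min): min(19, 18, 17) = 17
E (Min): min(9, -9) = -9
C (Max): max(17, -9) = 17
G (Min): min(-17, -3) = -17
H (Min): min(-14, -16, -14) = -16
F (Max): max(-17, -16) = -16
B (Min): min(17, -16) = -16
K (Min): min(-8, -15, 6) = -15
L (Min): min(15, -1) = -1
J (Max): max(-15, -1) = -1
N (Min): min(-11, 5) = -11
M (Max): max(-11, -12, -7) = -7
I (Min): min(-1, -7, 20) = -7
Root (Max): max(-16, -7) = -7

-7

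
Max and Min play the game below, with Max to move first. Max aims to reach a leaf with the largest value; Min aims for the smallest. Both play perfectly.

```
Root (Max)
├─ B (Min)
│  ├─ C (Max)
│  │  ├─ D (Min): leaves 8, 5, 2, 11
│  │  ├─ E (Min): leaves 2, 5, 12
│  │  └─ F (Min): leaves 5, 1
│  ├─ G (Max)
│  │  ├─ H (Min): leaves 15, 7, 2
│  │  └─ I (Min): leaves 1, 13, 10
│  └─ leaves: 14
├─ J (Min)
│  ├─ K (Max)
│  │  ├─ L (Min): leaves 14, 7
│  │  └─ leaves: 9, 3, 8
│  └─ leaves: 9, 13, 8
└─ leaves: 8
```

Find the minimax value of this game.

D (Min): min(8, 5, 2, 11) = 2
E (Min): min(2, 5, 12) = 2
F (Min): min(5, 1) = 1
C (Max): max(2, 2, 1) = 2
H (Min): min(15, 7, 2) = 2
I (Min): min(1, 13, 10) = 1
G (Max): max(2, 1) = 2
B (Min): min(2, 2, 14) = 2
L (Min): min(14, 7) = 7
K (Max): max(7, 9, 3, 8) = 9
J (Min): min(9, 9, 13, 8) = 8
Root (Max): max(2, 8, 8) = 8

8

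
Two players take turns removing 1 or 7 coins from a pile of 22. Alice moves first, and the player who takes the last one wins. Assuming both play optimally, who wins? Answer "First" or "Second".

Second

Compute winning (W) and losing (L) positions by backward induction:
i:   0  1  2  3  4  5  6  7  8  9 10 11 12 13 14 15 16 17 18 19 20 21 22
     L  W  L  W  L  W  L  W  L  W  L  W  L  W  L  W  L  W  L  W  L  W  L
Position 22 is L, so the second player wins.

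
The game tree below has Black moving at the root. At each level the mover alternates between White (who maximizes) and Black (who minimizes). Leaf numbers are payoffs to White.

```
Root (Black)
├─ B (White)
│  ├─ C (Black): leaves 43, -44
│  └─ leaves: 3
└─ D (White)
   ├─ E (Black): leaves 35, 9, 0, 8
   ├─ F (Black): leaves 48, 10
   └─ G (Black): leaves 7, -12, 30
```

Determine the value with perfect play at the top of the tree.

3

C (Black): min(43, -44) = -44
B (White): max(-44, 3) = 3
E (Black): min(35, 9, 0, 8) = 0
F (Black): min(48, 10) = 10
G (Black): min(7, -12, 30) = -12
D (White): max(0, 10, -12) = 10
Root (Black): min(3, 10) = 3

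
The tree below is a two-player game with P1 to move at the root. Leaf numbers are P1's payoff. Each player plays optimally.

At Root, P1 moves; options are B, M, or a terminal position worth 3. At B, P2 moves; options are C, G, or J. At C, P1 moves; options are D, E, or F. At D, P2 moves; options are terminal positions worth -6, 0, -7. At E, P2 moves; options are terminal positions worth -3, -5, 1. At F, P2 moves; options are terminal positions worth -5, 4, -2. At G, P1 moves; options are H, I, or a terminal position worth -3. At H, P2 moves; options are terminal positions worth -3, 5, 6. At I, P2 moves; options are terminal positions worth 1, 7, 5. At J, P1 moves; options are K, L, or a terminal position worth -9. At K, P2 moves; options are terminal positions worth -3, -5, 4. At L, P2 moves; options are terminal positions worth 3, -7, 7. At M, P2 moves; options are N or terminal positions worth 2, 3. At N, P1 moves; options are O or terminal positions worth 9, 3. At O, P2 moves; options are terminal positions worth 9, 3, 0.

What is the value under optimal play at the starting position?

3

D (P2): min(-6, 0, -7) = -7
E (P2): min(-3, -5, 1) = -5
F (P2): min(-5, 4, -2) = -5
C (P1): max(-7, -5, -5) = -5
H (P2): min(-3, 5, 6) = -3
I (P2): min(1, 7, 5) = 1
G (P1): max(-3, 1, -3) = 1
K (P2): min(-3, -5, 4) = -5
L (P2): min(3, -7, 7) = -7
J (P1): max(-5, -7, -9) = -5
B (P2): min(-5, 1, -5) = -5
O (P2): min(9, 3, 0) = 0
N (P1): max(0, 9, 3) = 9
M (P2): min(9, 2, 3) = 2
Root (P1): max(-5, 2, 3) = 3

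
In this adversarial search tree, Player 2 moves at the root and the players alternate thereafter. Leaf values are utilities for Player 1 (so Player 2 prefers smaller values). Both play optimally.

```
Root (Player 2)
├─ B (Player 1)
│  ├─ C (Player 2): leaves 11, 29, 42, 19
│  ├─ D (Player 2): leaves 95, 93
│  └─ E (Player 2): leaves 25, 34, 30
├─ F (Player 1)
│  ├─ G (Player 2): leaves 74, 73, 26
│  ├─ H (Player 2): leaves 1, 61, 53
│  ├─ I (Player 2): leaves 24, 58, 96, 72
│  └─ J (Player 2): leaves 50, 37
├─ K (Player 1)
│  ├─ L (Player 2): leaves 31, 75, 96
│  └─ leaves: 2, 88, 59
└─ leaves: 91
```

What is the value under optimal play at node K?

L: min(31, 75, 96) = 31
K: max(31, 2, 88, 59) = 88

88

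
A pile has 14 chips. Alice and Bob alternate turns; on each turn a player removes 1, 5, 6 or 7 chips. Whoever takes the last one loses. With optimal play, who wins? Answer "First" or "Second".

First

Compute winning (W) and losing (L) positions by backward induction:
i:   0  1  2  3  4  5  6  7  8  9 10 11 12 13 14
     W  L  W  L  W  L  W  W  W  W  W  W  W  L  W
Position 14 is W, so the first player wins.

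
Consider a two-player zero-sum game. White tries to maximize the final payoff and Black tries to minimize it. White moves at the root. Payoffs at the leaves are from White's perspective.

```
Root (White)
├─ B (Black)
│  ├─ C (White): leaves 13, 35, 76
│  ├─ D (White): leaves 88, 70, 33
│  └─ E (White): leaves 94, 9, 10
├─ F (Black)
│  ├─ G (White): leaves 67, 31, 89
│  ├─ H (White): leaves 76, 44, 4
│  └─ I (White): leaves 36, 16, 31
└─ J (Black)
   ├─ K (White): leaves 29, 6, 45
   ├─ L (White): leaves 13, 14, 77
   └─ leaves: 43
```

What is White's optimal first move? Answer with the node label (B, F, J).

B

C (White): max(13, 35, 76) = 76
D (White): max(88, 70, 33) = 88
E (White): max(94, 9, 10) = 94
B (Black): min(76, 88, 94) = 76
G (White): max(67, 31, 89) = 89
H (White): max(76, 44, 4) = 76
I (White): max(36, 16, 31) = 36
F (Black): min(89, 76, 36) = 36
K (White): max(29, 6, 45) = 45
L (White): max(13, 14, 77) = 77
J (Black): min(45, 77, 43) = 43
Root (White): max(76, 36, 43) = 76
White picks the child with the highest value: B (value 76).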